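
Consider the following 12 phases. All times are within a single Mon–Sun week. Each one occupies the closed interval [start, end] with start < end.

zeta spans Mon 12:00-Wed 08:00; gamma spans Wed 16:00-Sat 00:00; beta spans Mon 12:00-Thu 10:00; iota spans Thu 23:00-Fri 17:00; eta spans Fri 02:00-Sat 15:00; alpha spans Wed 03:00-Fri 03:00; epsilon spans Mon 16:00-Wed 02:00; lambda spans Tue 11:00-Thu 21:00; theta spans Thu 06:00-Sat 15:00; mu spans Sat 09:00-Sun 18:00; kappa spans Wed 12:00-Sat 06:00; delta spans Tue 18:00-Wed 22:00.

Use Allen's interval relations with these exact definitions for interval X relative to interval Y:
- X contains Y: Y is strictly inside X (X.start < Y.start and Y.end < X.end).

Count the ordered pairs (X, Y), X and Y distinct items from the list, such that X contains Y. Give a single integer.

Checking all 132 ordered pairs for relation 'contains'; matching pairs in alphabetical order:
(beta, delta): beta contains delta ✓
(beta, epsilon): beta contains epsilon ✓
(gamma, iota): gamma contains iota ✓
(kappa, gamma): kappa contains gamma ✓
(kappa, iota): kappa contains iota ✓
(lambda, delta): lambda contains delta ✓
(theta, iota): theta contains iota ✓
(zeta, epsilon): zeta contains epsilon ✓
Count: 8.

8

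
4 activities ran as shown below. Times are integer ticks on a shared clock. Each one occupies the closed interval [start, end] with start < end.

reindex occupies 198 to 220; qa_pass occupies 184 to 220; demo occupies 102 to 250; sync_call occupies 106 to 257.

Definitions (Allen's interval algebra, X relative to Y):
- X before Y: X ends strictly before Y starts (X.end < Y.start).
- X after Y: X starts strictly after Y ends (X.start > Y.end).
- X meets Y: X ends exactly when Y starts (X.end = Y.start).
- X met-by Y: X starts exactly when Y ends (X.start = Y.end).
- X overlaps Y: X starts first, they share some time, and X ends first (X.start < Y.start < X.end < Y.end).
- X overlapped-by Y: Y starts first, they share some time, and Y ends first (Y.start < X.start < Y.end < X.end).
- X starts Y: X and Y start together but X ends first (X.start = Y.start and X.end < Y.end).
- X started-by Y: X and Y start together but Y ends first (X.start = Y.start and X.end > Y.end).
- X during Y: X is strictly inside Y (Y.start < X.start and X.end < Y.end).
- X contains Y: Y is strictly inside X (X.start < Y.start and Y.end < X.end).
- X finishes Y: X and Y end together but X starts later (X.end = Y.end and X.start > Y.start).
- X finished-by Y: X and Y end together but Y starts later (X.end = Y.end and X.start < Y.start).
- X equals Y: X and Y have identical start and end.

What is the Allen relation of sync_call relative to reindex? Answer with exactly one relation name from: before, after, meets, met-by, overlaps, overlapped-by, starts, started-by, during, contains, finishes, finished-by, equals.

contains

sync_call = [106, 257]; reindex = [198, 220].
Compare endpoints: sync_call.start < reindex.start, sync_call.start < reindex.end, sync_call.end > reindex.start, sync_call.end > reindex.end.
That pattern is 'contains'.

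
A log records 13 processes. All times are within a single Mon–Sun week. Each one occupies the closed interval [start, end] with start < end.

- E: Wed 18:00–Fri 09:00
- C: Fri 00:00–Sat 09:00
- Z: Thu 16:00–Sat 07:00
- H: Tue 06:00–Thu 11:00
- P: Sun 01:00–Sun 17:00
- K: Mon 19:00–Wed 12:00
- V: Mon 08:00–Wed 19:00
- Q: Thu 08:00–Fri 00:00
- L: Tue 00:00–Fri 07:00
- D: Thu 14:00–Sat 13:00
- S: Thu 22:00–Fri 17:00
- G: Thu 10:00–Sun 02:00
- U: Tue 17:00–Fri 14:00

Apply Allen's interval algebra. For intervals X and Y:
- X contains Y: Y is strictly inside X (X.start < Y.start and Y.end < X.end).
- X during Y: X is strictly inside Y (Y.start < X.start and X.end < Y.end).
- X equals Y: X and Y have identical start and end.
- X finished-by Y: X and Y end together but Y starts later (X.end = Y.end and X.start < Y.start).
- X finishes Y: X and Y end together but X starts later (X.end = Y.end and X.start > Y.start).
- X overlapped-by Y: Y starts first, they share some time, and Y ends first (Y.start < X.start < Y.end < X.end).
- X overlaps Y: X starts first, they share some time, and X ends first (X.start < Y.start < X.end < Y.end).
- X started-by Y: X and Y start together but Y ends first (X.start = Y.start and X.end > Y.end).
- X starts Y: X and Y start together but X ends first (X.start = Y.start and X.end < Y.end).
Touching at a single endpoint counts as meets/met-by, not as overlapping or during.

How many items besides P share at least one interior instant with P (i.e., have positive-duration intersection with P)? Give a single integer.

Target P = [Sun 01:00, Sun 17:00].
C [Fri 00:00, Sat 09:00] → before → no.
D [Thu 14:00, Sat 13:00] → before → no.
E [Wed 18:00, Fri 09:00] → before → no.
G [Thu 10:00, Sun 02:00] → overlaps → counts.
H [Tue 06:00, Thu 11:00] → before → no.
K [Mon 19:00, Wed 12:00] → before → no.
L [Tue 00:00, Fri 07:00] → before → no.
Q [Thu 08:00, Fri 00:00] → before → no.
S [Thu 22:00, Fri 17:00] → before → no.
U [Tue 17:00, Fri 14:00] → before → no.
V [Mon 08:00, Wed 19:00] → before → no.
Z [Thu 16:00, Sat 07:00] → before → no.
Total: 1.

1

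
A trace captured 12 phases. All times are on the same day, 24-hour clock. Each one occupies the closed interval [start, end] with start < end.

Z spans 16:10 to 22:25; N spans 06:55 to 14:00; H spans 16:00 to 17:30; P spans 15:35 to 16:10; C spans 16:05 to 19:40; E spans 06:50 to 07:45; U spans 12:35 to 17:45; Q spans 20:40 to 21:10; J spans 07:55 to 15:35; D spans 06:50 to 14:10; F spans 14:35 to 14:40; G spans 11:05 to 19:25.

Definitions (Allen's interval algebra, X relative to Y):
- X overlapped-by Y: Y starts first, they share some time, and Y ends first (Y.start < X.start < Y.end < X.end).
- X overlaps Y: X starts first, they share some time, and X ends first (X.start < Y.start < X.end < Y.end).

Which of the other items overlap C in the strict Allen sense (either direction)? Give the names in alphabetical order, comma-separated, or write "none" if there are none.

Target C = [16:05, 19:40].
D [06:50, 14:10] → before → no.
E [06:50, 07:45] → before → no.
F [14:35, 14:40] → before → no.
G [11:05, 19:25] → overlaps → yes.
H [16:00, 17:30] → overlaps → yes.
J [07:55, 15:35] → before → no.
N [06:55, 14:00] → before → no.
P [15:35, 16:10] → overlaps → yes.
Q [20:40, 21:10] → after → no.
U [12:35, 17:45] → overlaps → yes.
Z [16:10, 22:25] → overlapped-by → yes.
Result: G, H, P, U, Z.

G, H, P, U, Z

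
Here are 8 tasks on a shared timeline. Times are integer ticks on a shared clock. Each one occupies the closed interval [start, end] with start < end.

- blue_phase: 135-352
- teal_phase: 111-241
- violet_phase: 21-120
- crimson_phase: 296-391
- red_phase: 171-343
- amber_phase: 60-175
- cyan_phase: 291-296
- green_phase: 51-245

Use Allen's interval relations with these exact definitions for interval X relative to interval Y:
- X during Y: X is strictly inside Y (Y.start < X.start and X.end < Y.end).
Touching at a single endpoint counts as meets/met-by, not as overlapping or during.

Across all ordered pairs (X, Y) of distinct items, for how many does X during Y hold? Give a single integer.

5

Checking all 56 ordered pairs for relation 'during'; matching pairs in alphabetical order:
(amber_phase, green_phase): amber_phase during green_phase ✓
(cyan_phase, blue_phase): cyan_phase during blue_phase ✓
(cyan_phase, red_phase): cyan_phase during red_phase ✓
(red_phase, blue_phase): red_phase during blue_phase ✓
(teal_phase, green_phase): teal_phase during green_phase ✓
Count: 5.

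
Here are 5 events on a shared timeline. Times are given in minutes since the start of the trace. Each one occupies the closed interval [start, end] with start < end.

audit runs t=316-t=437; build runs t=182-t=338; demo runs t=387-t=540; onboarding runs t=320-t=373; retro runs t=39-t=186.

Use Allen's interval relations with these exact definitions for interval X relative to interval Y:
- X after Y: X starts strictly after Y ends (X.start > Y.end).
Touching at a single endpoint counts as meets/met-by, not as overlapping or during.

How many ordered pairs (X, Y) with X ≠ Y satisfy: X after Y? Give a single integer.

5

Checking all 20 ordered pairs for relation 'after'; matching pairs in alphabetical order:
(audit, retro): audit after retro ✓
(demo, build): demo after build ✓
(demo, onboarding): demo after onboarding ✓
(demo, retro): demo after retro ✓
(onboarding, retro): onboarding after retro ✓
Count: 5.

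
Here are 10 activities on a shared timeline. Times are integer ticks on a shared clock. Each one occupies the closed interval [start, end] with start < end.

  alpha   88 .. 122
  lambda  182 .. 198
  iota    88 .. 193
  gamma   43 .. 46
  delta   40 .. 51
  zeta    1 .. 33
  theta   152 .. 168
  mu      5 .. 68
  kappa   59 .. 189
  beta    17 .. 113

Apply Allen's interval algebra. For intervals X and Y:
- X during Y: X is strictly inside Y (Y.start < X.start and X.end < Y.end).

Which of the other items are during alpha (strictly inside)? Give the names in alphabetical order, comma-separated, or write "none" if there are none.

none

Target alpha = [88, 122].
beta [17, 113] → overlaps → no.
delta [40, 51] → before → no.
gamma [43, 46] → before → no.
iota [88, 193] → started-by → no.
kappa [59, 189] → contains → no.
lambda [182, 198] → after → no.
mu [5, 68] → before → no.
theta [152, 168] → after → no.
zeta [1, 33] → before → no.
Result: none.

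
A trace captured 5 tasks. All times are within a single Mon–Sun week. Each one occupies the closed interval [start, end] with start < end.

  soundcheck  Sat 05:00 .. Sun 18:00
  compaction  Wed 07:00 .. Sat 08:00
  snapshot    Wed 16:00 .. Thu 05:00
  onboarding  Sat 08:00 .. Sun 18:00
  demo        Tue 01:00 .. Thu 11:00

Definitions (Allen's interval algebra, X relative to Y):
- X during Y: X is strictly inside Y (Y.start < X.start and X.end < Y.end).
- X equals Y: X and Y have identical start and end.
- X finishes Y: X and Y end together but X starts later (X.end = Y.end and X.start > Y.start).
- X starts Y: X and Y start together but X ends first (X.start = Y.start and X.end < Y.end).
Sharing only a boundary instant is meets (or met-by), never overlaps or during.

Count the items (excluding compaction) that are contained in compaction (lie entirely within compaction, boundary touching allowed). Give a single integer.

1

Target compaction = [Wed 07:00, Sat 08:00].
demo [Tue 01:00, Thu 11:00] → overlaps → no.
onboarding [Sat 08:00, Sun 18:00] → met-by → no.
snapshot [Wed 16:00, Thu 05:00] → during → counts.
soundcheck [Sat 05:00, Sun 18:00] → overlapped-by → no.
Total: 1.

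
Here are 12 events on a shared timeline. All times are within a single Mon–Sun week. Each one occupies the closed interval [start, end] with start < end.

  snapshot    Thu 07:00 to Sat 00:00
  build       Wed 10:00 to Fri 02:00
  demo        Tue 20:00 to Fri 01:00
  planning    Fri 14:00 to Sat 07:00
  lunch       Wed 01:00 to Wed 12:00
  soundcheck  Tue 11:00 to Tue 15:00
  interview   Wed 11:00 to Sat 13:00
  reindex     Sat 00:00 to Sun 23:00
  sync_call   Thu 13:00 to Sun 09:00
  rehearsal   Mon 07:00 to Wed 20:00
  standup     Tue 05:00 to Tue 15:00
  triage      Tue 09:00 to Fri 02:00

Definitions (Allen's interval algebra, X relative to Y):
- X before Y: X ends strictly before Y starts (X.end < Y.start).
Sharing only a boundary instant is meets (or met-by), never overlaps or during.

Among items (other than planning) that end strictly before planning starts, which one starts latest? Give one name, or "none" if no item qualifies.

Target planning = [Fri 14:00, Sat 07:00].
build [Wed 10:00, Fri 02:00] → before → candidate.
demo [Tue 20:00, Fri 01:00] → before → candidate.
interview [Wed 11:00, Sat 13:00] → contains → excluded.
lunch [Wed 01:00, Wed 12:00] → before → candidate.
rehearsal [Mon 07:00, Wed 20:00] → before → candidate.
reindex [Sat 00:00, Sun 23:00] → overlapped-by → excluded.
snapshot [Thu 07:00, Sat 00:00] → overlaps → excluded.
soundcheck [Tue 11:00, Tue 15:00] → before → candidate.
standup [Tue 05:00, Tue 15:00] → before → candidate.
sync_call [Thu 13:00, Sun 09:00] → contains → excluded.
triage [Tue 09:00, Fri 02:00] → before → candidate.
Among candidates, latest start is Wed 10:00 → build.

build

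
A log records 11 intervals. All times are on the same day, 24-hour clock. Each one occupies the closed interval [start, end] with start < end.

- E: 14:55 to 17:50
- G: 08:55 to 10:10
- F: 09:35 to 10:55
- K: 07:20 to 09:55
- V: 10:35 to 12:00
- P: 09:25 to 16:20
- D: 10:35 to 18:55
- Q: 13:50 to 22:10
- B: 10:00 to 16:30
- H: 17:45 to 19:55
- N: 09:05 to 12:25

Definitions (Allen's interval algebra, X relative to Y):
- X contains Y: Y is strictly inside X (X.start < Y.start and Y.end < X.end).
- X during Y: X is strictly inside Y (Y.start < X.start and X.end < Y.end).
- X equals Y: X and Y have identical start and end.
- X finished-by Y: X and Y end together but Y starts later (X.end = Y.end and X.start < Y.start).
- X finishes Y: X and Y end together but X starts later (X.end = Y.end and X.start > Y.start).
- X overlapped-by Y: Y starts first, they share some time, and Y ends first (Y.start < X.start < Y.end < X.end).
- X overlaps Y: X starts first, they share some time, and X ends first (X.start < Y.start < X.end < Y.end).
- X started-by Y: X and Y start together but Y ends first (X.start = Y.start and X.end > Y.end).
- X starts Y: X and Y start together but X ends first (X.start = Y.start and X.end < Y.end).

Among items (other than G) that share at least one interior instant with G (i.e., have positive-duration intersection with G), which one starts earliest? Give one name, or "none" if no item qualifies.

K

Target G = [08:55, 10:10].
B [10:00, 16:30] → overlapped-by → candidate.
D [10:35, 18:55] → after → excluded.
E [14:55, 17:50] → after → excluded.
F [09:35, 10:55] → overlapped-by → candidate.
H [17:45, 19:55] → after → excluded.
K [07:20, 09:55] → overlaps → candidate.
N [09:05, 12:25] → overlapped-by → candidate.
P [09:25, 16:20] → overlapped-by → candidate.
Q [13:50, 22:10] → after → excluded.
V [10:35, 12:00] → after → excluded.
Among candidates, earliest start is 07:20 → K.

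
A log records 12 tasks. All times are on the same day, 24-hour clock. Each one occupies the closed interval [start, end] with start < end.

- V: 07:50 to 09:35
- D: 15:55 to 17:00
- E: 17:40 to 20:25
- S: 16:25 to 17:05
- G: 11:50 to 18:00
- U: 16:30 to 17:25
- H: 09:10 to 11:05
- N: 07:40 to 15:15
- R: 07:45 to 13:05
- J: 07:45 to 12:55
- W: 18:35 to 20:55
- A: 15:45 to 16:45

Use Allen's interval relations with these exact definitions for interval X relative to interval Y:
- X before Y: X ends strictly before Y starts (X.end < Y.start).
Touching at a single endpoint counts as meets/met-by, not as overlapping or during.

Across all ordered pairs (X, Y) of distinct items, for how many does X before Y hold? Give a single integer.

Checking all 132 ordered pairs for relation 'before'; matching pairs in alphabetical order:
(A, E): A before E ✓
(A, W): A before W ✓
(D, E): D before E ✓
(D, W): D before W ✓
(G, W): G before W ✓
(H, A): H before A ✓
(H, D): H before D ✓
(H, E): H before E ✓
(H, G): H before G ✓
(H, S): H before S ✓
(H, U): H before U ✓
(H, W): H before W ✓
(J, A): J before A ✓
(J, D): J before D ✓
(J, E): J before E ✓
(J, S): J before S ✓
(J, U): J before U ✓
(J, W): J before W ✓
(N, A): N before A ✓
(N, D): N before D ✓
(N, E): N before E ✓
(N, S): N before S ✓
(N, U): N before U ✓
(N, W): N before W ✓
... plus 17 further pairs not listed.
Count: 41.

41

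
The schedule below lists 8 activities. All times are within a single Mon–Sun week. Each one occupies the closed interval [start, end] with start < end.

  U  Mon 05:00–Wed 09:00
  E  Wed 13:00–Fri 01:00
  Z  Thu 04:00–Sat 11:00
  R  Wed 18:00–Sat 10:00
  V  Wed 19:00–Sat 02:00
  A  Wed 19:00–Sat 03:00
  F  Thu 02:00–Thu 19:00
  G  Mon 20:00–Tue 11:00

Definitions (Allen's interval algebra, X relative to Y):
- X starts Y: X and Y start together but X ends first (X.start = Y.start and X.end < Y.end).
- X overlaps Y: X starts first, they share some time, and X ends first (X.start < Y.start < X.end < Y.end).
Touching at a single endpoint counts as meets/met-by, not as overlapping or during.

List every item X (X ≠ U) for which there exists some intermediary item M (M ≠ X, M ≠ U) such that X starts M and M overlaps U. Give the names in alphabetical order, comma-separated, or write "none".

Target U = [Mon 05:00, Wed 09:00].
Intermediaries M with M overlaps U: none.
Union: none.

none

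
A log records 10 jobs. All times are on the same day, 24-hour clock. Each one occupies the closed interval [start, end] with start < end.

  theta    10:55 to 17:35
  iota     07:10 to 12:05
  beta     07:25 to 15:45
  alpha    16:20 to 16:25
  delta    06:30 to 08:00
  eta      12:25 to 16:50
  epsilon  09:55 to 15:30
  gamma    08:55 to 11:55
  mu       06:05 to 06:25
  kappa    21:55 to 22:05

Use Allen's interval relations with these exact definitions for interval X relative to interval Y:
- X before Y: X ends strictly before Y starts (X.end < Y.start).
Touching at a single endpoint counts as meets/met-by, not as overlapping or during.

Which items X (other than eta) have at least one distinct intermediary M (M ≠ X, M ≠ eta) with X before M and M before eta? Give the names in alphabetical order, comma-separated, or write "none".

delta, mu

Target eta = [12:25, 16:50].
Intermediaries M with M before eta: delta, gamma, iota, mu.
Via delta — items with X before delta: mu.
Via gamma — items with X before gamma: delta, mu.
Via iota — items with X before iota: mu.
Via mu — items with X before mu: none.
Union: delta, mu.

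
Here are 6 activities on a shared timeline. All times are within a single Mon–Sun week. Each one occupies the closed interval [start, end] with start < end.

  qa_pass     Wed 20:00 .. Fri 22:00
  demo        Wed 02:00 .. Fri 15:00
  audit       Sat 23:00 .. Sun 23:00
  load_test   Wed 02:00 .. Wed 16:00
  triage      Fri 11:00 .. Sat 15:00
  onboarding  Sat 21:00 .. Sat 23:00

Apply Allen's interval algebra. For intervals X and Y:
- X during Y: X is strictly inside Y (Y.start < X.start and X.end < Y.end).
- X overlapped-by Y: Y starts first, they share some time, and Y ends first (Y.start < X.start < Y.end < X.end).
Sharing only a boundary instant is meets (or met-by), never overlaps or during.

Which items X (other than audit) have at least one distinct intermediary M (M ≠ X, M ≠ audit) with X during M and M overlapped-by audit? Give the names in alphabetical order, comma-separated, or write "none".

none

Target audit = [Sat 23:00, Sun 23:00].
Intermediaries M with M overlapped-by audit: none.
Union: none.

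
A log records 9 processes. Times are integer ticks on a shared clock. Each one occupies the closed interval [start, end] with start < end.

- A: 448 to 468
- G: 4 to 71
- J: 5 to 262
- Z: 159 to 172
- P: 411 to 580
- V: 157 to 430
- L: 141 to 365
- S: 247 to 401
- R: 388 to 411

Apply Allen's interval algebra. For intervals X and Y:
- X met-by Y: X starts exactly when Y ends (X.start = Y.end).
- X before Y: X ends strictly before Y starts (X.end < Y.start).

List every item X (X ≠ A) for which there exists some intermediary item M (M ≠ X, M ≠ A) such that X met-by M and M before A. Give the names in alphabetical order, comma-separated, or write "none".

P

Target A = [448, 468].
Intermediaries M with M before A: G, J, L, R, S, V, Z.
Via G — items with X met-by G: none.
Via J — items with X met-by J: none.
Via L — items with X met-by L: none.
Via R — items with X met-by R: P.
Via S — items with X met-by S: none.
Via V — items with X met-by V: none.
Via Z — items with X met-by Z: none.
Union: P.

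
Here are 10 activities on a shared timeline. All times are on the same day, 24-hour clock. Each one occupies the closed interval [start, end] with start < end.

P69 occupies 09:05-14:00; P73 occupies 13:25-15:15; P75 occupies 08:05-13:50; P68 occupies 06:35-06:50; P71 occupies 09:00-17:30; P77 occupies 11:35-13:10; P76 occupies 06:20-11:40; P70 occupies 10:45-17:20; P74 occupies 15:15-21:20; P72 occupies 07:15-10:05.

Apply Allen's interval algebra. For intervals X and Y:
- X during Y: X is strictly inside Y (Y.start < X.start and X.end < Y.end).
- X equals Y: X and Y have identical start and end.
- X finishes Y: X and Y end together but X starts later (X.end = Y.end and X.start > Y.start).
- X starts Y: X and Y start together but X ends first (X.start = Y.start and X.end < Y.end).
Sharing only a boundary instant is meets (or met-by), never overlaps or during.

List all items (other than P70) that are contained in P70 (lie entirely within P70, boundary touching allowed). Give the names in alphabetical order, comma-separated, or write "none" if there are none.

P73, P77

Target P70 = [10:45, 17:20].
P68 [06:35, 06:50] → before → no.
P69 [09:05, 14:00] → overlaps → no.
P71 [09:00, 17:30] → contains → no.
P72 [07:15, 10:05] → before → no.
P73 [13:25, 15:15] → during → yes.
P74 [15:15, 21:20] → overlapped-by → no.
P75 [08:05, 13:50] → overlaps → no.
P76 [06:20, 11:40] → overlaps → no.
P77 [11:35, 13:10] → during → yes.
Result: P73, P77.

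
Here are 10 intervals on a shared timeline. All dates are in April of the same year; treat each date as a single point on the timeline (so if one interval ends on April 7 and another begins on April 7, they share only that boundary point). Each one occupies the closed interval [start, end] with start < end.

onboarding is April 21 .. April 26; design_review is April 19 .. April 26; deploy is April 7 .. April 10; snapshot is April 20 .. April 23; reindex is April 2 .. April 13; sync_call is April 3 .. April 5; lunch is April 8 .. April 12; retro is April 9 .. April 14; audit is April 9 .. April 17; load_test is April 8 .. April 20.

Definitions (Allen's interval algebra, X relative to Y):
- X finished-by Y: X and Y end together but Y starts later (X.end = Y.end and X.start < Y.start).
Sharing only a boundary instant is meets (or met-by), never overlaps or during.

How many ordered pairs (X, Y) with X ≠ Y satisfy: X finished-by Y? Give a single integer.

Checking all 90 ordered pairs for relation 'finished-by'; matching pairs in alphabetical order:
(design_review, onboarding): design_review finished-by onboarding ✓
Count: 1.

1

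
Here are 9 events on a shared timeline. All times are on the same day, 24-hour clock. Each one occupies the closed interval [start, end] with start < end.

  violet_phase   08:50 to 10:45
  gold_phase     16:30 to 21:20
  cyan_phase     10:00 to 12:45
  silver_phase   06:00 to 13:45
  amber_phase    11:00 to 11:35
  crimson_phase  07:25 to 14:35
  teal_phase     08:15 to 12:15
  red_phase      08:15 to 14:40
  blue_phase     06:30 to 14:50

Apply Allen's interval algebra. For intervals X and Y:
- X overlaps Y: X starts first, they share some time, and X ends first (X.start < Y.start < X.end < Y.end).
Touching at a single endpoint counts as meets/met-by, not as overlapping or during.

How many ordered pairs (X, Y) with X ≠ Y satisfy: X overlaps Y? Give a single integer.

Checking all 72 ordered pairs for relation 'overlaps'; matching pairs in alphabetical order:
(crimson_phase, red_phase): crimson_phase overlaps red_phase ✓
(silver_phase, blue_phase): silver_phase overlaps blue_phase ✓
(silver_phase, crimson_phase): silver_phase overlaps crimson_phase ✓
(silver_phase, red_phase): silver_phase overlaps red_phase ✓
(teal_phase, cyan_phase): teal_phase overlaps cyan_phase ✓
(violet_phase, cyan_phase): violet_phase overlaps cyan_phase ✓
Count: 6.

6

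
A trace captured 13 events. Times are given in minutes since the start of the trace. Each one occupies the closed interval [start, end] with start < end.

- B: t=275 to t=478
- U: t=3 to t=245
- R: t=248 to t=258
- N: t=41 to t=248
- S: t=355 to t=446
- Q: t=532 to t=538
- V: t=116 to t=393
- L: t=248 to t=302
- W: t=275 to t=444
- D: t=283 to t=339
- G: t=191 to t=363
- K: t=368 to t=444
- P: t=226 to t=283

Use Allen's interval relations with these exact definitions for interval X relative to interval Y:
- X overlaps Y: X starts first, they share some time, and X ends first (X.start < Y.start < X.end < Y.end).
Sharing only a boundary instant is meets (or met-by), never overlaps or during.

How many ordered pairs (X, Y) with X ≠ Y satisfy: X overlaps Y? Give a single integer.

Checking all 156 ordered pairs for relation 'overlaps'; matching pairs in alphabetical order:
(G, B): G overlaps B ✓
(G, S): G overlaps S ✓
(G, W): G overlaps W ✓
(L, B): L overlaps B ✓
(L, D): L overlaps D ✓
(L, W): L overlaps W ✓
(N, G): N overlaps G ✓
(N, P): N overlaps P ✓
(N, V): N overlaps V ✓
(P, B): P overlaps B ✓
(P, L): P overlaps L ✓
(P, W): P overlaps W ✓
(U, G): U overlaps G ✓
(U, N): U overlaps N ✓
(U, P): U overlaps P ✓
(U, V): U overlaps V ✓
(V, B): V overlaps B ✓
(V, K): V overlaps K ✓
(V, S): V overlaps S ✓
(V, W): V overlaps W ✓
(W, S): W overlaps S ✓
Count: 21.

21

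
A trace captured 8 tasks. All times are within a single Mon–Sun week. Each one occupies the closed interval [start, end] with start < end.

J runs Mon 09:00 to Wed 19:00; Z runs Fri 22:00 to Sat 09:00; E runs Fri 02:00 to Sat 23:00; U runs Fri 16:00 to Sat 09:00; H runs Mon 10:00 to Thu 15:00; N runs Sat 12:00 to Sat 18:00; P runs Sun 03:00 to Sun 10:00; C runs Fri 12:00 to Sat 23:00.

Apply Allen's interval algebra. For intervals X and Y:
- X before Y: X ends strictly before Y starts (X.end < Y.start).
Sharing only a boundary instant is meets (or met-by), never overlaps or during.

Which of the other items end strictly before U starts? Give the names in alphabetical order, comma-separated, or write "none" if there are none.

Target U = [Fri 16:00, Sat 09:00].
C [Fri 12:00, Sat 23:00] → contains → no.
E [Fri 02:00, Sat 23:00] → contains → no.
H [Mon 10:00, Thu 15:00] → before → yes.
J [Mon 09:00, Wed 19:00] → before → yes.
N [Sat 12:00, Sat 18:00] → after → no.
P [Sun 03:00, Sun 10:00] → after → no.
Z [Fri 22:00, Sat 09:00] → finishes → no.
Result: H, J.

H, J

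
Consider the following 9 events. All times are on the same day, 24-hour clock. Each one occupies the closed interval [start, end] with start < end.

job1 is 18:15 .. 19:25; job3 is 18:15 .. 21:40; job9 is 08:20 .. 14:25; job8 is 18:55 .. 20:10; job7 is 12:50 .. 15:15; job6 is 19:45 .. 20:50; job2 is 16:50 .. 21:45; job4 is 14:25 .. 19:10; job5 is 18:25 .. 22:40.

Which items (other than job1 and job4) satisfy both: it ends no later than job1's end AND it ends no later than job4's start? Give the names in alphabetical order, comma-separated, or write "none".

job9

Conditions: its end is no later than job1's end (X.end <= 19:25) AND its end is no later than job4's start (X.end <= 14:25).
job2: end 21:45 <= 19:25? ✗; end 21:45 <= 14:25? ✗ → no.
job3: end 21:40 <= 19:25? ✗; end 21:40 <= 14:25? ✗ → no.
job5: end 22:40 <= 19:25? ✗; end 22:40 <= 14:25? ✗ → no.
job6: end 20:50 <= 19:25? ✗; end 20:50 <= 14:25? ✗ → no.
job7: end 15:15 <= 19:25? ✓; end 15:15 <= 14:25? ✗ → no.
job8: end 20:10 <= 19:25? ✗; end 20:10 <= 14:25? ✗ → no.
job9: end 14:25 <= 19:25? ✓; end 14:25 <= 14:25? ✓ → yes.
Result: job9.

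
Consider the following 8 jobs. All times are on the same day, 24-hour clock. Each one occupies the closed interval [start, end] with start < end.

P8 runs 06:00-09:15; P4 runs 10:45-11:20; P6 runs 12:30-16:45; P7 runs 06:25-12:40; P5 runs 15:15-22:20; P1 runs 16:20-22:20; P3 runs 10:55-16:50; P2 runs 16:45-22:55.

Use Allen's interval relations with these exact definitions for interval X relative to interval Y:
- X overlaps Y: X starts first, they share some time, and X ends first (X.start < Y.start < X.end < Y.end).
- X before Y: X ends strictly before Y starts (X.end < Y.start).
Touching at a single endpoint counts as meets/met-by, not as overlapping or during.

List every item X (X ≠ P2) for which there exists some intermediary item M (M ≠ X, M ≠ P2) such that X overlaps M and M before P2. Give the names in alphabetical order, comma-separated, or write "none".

Target P2 = [16:45, 22:55].
Intermediaries M with M before P2: P4, P7, P8.
Via P4 — items with X overlaps P4: none.
Via P7 — items with X overlaps P7: P8.
Via P8 — items with X overlaps P8: none.
Union: P8.

P8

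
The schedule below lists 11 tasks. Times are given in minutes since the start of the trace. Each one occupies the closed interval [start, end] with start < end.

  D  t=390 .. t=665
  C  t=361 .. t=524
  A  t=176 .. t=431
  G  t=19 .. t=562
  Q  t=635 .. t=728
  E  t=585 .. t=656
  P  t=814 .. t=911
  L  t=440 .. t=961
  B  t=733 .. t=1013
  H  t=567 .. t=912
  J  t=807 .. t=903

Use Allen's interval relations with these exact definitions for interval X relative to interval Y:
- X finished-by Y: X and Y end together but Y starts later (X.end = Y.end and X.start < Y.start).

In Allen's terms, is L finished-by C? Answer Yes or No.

No

L = [t=440, t=961], C = [t=361, t=524].
Actual relation of L to C: overlapped-by.
Asked whether 'finished-by' holds → No.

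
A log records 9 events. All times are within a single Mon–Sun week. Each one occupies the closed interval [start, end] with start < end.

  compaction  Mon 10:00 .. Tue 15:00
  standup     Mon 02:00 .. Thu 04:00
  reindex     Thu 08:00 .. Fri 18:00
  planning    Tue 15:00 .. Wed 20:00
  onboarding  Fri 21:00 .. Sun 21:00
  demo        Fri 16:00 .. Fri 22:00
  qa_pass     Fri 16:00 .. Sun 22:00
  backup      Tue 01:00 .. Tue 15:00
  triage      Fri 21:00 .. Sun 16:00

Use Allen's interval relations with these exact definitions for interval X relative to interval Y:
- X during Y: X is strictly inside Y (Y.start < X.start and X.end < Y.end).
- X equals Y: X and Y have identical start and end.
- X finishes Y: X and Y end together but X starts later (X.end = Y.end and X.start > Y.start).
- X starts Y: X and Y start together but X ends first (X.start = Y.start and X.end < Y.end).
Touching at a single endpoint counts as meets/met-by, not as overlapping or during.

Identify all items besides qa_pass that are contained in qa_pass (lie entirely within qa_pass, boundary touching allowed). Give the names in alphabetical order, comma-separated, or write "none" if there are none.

Target qa_pass = [Fri 16:00, Sun 22:00].
backup [Tue 01:00, Tue 15:00] → before → no.
compaction [Mon 10:00, Tue 15:00] → before → no.
demo [Fri 16:00, Fri 22:00] → starts → yes.
onboarding [Fri 21:00, Sun 21:00] → during → yes.
planning [Tue 15:00, Wed 20:00] → before → no.
reindex [Thu 08:00, Fri 18:00] → overlaps → no.
standup [Mon 02:00, Thu 04:00] → before → no.
triage [Fri 21:00, Sun 16:00] → during → yes.
Result: demo, onboarding, triage.

demo, onboarding, triage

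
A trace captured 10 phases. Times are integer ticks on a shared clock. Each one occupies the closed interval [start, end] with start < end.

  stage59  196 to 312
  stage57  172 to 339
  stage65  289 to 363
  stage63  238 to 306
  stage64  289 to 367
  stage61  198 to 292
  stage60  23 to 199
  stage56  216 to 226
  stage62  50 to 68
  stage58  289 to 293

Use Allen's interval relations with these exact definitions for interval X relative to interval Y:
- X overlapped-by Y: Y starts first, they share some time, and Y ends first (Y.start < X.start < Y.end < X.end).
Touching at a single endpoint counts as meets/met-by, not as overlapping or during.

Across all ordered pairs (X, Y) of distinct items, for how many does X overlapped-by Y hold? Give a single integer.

13

Checking all 90 ordered pairs for relation 'overlapped-by'; matching pairs in alphabetical order:
(stage57, stage60): stage57 overlapped-by stage60 ✓
(stage58, stage61): stage58 overlapped-by stage61 ✓
(stage59, stage60): stage59 overlapped-by stage60 ✓
(stage61, stage60): stage61 overlapped-by stage60 ✓
(stage63, stage61): stage63 overlapped-by stage61 ✓
(stage64, stage57): stage64 overlapped-by stage57 ✓
(stage64, stage59): stage64 overlapped-by stage59 ✓
(stage64, stage61): stage64 overlapped-by stage61 ✓
(stage64, stage63): stage64 overlapped-by stage63 ✓
(stage65, stage57): stage65 overlapped-by stage57 ✓
(stage65, stage59): stage65 overlapped-by stage59 ✓
(stage65, stage61): stage65 overlapped-by stage61 ✓
(stage65, stage63): stage65 overlapped-by stage63 ✓
Count: 13.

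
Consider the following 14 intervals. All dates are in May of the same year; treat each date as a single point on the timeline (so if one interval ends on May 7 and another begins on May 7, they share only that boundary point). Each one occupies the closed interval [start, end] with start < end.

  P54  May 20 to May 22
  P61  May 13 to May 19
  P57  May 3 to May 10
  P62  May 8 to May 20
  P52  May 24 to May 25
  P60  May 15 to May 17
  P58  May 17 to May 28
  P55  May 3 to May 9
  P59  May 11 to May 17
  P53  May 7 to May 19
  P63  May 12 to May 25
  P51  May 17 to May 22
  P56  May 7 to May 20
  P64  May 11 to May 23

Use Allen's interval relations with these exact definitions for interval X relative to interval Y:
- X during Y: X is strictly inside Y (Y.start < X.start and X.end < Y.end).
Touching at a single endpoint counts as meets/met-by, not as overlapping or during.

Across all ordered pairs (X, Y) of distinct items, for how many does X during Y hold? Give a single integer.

Checking all 182 ordered pairs for relation 'during'; matching pairs in alphabetical order:
(P51, P63): P51 during P63 ✓
(P51, P64): P51 during P64 ✓
(P52, P58): P52 during P58 ✓
(P54, P58): P54 during P58 ✓
(P54, P63): P54 during P63 ✓
(P54, P64): P54 during P64 ✓
(P59, P53): P59 during P53 ✓
(P59, P56): P59 during P56 ✓
(P59, P62): P59 during P62 ✓
(P60, P53): P60 during P53 ✓
(P60, P56): P60 during P56 ✓
(P60, P61): P60 during P61 ✓
(P60, P62): P60 during P62 ✓
(P60, P63): P60 during P63 ✓
(P60, P64): P60 during P64 ✓
(P61, P56): P61 during P56 ✓
(P61, P62): P61 during P62 ✓
(P61, P63): P61 during P63 ✓
(P61, P64): P61 during P64 ✓
Count: 19.

19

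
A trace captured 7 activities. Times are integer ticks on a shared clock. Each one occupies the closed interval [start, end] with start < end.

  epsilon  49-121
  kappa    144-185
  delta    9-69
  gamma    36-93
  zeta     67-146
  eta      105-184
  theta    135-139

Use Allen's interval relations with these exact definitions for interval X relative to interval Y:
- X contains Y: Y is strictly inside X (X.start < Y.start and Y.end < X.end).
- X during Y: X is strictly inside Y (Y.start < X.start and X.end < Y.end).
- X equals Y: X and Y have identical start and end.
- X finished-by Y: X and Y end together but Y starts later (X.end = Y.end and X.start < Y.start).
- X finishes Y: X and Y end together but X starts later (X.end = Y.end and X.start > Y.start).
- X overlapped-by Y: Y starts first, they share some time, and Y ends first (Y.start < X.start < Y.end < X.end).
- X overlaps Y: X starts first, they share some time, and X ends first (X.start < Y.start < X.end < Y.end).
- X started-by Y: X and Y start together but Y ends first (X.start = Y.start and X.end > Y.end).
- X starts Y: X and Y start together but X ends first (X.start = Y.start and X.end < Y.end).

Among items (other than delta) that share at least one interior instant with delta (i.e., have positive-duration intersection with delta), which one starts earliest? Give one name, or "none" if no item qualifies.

gamma

Target delta = [9, 69].
epsilon [49, 121] → overlapped-by → candidate.
eta [105, 184] → after → excluded.
gamma [36, 93] → overlapped-by → candidate.
kappa [144, 185] → after → excluded.
theta [135, 139] → after → excluded.
zeta [67, 146] → overlapped-by → candidate.
Among candidates, earliest start is 36 → gamma.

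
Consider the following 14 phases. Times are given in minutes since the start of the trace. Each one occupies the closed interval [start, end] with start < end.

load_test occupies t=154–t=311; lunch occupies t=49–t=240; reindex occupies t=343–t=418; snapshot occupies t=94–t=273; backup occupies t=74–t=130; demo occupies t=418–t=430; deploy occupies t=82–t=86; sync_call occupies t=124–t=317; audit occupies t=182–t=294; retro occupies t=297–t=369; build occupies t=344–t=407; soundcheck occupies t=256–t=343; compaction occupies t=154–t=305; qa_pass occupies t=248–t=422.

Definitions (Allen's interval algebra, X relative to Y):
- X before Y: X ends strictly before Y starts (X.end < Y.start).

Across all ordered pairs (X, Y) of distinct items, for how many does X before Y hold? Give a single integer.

Checking all 182 ordered pairs for relation 'before'; matching pairs in alphabetical order:
(audit, build): audit before build ✓
(audit, demo): audit before demo ✓
(audit, reindex): audit before reindex ✓
(audit, retro): audit before retro ✓
(backup, audit): backup before audit ✓
(backup, build): backup before build ✓
(backup, compaction): backup before compaction ✓
(backup, demo): backup before demo ✓
(backup, load_test): backup before load_test ✓
(backup, qa_pass): backup before qa_pass ✓
(backup, reindex): backup before reindex ✓
(backup, retro): backup before retro ✓
(backup, soundcheck): backup before soundcheck ✓
(build, demo): build before demo ✓
(compaction, build): compaction before build ✓
(compaction, demo): compaction before demo ✓
(compaction, reindex): compaction before reindex ✓
(deploy, audit): deploy before audit ✓
(deploy, build): deploy before build ✓
(deploy, compaction): deploy before compaction ✓
(deploy, demo): deploy before demo ✓
(deploy, load_test): deploy before load_test ✓
(deploy, qa_pass): deploy before qa_pass ✓
(deploy, reindex): deploy before reindex ✓
... plus 23 further pairs not listed.
Count: 47.

47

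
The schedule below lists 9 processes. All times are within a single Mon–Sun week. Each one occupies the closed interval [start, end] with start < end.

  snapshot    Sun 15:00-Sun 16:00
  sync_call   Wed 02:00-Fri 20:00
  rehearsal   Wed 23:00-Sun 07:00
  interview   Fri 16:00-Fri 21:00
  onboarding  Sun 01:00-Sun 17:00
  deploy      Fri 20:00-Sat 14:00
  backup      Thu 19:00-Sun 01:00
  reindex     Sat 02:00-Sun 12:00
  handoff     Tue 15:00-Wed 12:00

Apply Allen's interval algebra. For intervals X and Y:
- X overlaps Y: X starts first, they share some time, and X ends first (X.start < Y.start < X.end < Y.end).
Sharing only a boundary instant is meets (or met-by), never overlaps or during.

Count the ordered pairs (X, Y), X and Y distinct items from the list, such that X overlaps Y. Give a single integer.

Checking all 72 ordered pairs for relation 'overlaps'; matching pairs in alphabetical order:
(backup, reindex): backup overlaps reindex ✓
(deploy, reindex): deploy overlaps reindex ✓
(handoff, sync_call): handoff overlaps sync_call ✓
(interview, deploy): interview overlaps deploy ✓
(rehearsal, onboarding): rehearsal overlaps onboarding ✓
(rehearsal, reindex): rehearsal overlaps reindex ✓
(reindex, onboarding): reindex overlaps onboarding ✓
(sync_call, backup): sync_call overlaps backup ✓
(sync_call, interview): sync_call overlaps interview ✓
(sync_call, rehearsal): sync_call overlaps rehearsal ✓
Count: 10.

10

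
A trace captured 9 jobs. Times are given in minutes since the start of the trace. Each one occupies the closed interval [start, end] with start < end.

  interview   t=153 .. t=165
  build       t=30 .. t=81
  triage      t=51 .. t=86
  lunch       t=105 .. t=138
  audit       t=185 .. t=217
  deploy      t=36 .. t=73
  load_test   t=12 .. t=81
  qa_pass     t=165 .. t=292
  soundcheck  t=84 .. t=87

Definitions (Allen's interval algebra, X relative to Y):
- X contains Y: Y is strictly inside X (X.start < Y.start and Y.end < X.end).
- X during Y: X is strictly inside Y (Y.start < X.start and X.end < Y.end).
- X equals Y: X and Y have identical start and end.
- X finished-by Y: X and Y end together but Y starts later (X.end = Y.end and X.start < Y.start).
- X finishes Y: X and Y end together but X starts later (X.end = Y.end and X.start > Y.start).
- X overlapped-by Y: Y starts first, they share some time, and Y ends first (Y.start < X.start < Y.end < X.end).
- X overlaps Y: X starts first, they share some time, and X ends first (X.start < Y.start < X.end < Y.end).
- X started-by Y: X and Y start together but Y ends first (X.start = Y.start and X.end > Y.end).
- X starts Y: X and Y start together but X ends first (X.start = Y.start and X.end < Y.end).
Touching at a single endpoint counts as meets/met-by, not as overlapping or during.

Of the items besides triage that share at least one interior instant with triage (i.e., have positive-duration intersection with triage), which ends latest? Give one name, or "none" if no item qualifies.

soundcheck

Target triage = [t=51, t=86].
audit [t=185, t=217] → after → excluded.
build [t=30, t=81] → overlaps → candidate.
deploy [t=36, t=73] → overlaps → candidate.
interview [t=153, t=165] → after → excluded.
load_test [t=12, t=81] → overlaps → candidate.
lunch [t=105, t=138] → after → excluded.
qa_pass [t=165, t=292] → after → excluded.
soundcheck [t=84, t=87] → overlapped-by → candidate.
Among candidates, latest end is t=87 → soundcheck.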